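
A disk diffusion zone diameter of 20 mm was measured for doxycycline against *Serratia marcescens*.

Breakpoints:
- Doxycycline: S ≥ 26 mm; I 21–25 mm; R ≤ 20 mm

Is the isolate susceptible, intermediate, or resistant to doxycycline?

Doxycycline (20 mm) ≤ 20 mm — Resistant

Resistant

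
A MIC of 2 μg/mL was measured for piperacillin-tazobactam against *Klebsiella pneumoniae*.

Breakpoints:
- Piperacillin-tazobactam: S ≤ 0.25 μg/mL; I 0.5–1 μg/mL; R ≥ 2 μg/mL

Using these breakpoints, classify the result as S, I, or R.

Piperacillin-tazobactam (2 μg/mL) ≥ 2 μg/mL → R

Resistant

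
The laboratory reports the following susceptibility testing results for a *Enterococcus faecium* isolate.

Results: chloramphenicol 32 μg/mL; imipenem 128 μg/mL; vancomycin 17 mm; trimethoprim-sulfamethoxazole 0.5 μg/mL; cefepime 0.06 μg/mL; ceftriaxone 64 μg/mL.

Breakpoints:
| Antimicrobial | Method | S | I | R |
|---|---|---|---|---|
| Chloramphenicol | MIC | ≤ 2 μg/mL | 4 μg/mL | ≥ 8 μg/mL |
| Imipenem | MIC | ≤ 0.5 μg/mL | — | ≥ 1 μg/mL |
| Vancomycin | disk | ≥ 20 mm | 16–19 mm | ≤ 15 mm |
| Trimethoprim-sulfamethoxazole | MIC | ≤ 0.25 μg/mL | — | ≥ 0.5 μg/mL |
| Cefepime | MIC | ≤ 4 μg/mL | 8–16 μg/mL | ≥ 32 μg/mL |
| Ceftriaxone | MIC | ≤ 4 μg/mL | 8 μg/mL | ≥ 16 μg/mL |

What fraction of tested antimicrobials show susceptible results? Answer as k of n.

1 of 6

Chloramphenicol: 32 μg/mL is ≥ 8 μg/mL — R
Imipenem (128 μg/mL) ≥ 1 μg/mL → R
Vancomycin: 17 mm is in 16–19 mm → Intermediate
Trimethoprim-sulfamethoxazole: 0.5 μg/mL is ≥ 0.5 μg/mL → resistant
Cefepime (0.06 μg/mL) ≤ 4 μg/mL ⇒ Susceptible
Ceftriaxone: 64 μg/mL is ≥ 16 μg/mL — resistant
Susceptible: 1/6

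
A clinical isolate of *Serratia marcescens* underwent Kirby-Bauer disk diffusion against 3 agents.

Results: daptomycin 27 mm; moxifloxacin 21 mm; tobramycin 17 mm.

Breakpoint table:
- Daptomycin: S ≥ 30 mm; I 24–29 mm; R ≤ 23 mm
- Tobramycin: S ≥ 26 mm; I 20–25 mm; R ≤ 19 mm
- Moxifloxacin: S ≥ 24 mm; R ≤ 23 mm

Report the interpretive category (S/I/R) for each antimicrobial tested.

Daptomycin (27 mm) in 24–29 mm → intermediate
Moxifloxacin: 21 mm is ≤ 23 mm ⇒ resistant
Tobramycin: 17 mm is ≤ 19 mm → Resistant

I, R, R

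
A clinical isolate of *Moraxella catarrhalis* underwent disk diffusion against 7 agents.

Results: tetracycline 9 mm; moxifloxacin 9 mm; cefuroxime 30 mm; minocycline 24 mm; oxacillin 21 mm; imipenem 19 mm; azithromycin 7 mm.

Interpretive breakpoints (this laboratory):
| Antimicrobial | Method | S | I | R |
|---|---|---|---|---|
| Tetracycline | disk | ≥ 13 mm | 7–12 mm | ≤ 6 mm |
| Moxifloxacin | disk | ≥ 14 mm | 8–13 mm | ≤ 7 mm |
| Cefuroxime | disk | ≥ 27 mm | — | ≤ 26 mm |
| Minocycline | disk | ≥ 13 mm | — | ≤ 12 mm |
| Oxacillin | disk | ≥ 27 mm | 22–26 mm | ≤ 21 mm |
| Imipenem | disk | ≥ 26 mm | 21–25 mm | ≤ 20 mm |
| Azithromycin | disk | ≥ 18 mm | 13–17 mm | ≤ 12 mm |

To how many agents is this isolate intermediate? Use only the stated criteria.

Tetracycline: 9 mm is in 7–12 mm → I
Moxifloxacin: 9 mm is in 8–13 mm ⇒ I
Cefuroxime (30 mm) ≥ 27 mm → S
Minocycline: 24 mm is ≥ 13 mm ⇒ susceptible
Oxacillin (21 mm) ≤ 21 mm ⇒ Resistant
Imipenem 19 mm: ≤ 20 mm → resistant
Azithromycin (7 mm) ≤ 12 mm — Resistant
Intermediate: 2

2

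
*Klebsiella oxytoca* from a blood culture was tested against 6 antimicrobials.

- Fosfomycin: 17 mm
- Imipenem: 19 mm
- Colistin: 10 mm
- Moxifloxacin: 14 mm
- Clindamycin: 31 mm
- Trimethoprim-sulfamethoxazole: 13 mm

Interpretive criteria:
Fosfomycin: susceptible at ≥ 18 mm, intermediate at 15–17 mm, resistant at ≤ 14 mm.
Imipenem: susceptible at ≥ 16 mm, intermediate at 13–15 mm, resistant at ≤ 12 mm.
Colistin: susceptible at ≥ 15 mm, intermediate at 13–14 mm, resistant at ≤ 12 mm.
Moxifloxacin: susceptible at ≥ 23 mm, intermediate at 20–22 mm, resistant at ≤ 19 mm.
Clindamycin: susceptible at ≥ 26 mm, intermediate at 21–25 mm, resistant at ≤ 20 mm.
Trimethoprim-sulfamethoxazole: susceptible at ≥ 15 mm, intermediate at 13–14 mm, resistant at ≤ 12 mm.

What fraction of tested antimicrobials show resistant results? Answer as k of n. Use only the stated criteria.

2 of 6

Fosfomycin: 17 mm is in 15–17 mm → intermediate
Imipenem (19 mm) ≥ 16 mm — S
Colistin: 10 mm is ≤ 12 mm — resistant
Moxifloxacin 14 mm: ≤ 19 mm ⇒ Resistant
Clindamycin: 31 mm is ≥ 26 mm — susceptible
Trimethoprim-sulfamethoxazole (13 mm) in 13–14 mm ⇒ Intermediate
Resistant: 2/6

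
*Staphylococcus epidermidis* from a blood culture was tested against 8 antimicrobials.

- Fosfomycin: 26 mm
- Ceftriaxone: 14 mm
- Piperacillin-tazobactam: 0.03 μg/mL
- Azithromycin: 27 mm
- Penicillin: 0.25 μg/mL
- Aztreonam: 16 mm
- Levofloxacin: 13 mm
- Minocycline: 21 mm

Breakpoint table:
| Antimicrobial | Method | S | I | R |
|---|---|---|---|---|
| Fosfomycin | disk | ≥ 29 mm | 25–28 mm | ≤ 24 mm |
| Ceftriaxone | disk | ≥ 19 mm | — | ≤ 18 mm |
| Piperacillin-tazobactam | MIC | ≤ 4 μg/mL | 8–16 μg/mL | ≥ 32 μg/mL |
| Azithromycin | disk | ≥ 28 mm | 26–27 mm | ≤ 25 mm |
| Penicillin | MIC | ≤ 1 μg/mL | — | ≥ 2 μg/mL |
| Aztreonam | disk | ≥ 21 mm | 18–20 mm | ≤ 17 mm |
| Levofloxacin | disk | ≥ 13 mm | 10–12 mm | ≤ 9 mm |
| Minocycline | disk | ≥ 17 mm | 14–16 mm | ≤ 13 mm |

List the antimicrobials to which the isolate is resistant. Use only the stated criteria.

ceftriaxone, aztreonam

Fosfomycin 26 mm: in 25–28 mm — I
Ceftriaxone: 14 mm is ≤ 18 mm — resistant
Piperacillin-tazobactam 0.03 μg/mL: ≤ 4 μg/mL ⇒ susceptible
Azithromycin: 27 mm is in 26–27 mm ⇒ Intermediate
Penicillin 0.25 μg/mL: ≤ 1 μg/mL ⇒ S
Aztreonam: 16 mm is ≤ 17 mm — resistant
Levofloxacin (13 mm) ≥ 13 mm → Susceptible
Minocycline: 21 mm is ≥ 17 mm ⇒ Susceptible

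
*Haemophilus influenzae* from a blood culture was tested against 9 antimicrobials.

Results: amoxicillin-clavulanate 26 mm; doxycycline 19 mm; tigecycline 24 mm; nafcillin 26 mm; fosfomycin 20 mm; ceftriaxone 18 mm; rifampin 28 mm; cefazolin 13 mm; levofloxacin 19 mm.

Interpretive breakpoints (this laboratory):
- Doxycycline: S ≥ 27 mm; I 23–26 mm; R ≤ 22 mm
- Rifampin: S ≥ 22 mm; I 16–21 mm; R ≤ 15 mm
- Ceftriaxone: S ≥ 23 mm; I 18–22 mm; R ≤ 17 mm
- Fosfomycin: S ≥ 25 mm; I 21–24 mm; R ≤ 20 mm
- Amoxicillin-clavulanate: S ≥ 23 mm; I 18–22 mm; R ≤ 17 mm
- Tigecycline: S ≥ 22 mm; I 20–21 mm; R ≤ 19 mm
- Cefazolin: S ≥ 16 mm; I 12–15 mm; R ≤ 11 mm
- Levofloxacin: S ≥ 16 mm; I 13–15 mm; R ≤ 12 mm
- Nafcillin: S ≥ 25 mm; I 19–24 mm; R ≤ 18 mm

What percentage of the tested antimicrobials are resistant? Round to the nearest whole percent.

22%

Amoxicillin-clavulanate (26 mm) ≥ 23 mm — S
Doxycycline 19 mm: ≤ 22 mm → resistant
Tigecycline: 24 mm is ≥ 22 mm — S
Nafcillin: 26 mm is ≥ 25 mm → S
Fosfomycin: 20 mm is ≤ 20 mm — R
Ceftriaxone: 18 mm is in 18–22 mm — Intermediate
Rifampin 28 mm: ≥ 22 mm → Susceptible
Cefazolin (13 mm) in 12–15 mm → intermediate
Levofloxacin: 19 mm is ≥ 16 mm ⇒ susceptible
Resistant: 2/9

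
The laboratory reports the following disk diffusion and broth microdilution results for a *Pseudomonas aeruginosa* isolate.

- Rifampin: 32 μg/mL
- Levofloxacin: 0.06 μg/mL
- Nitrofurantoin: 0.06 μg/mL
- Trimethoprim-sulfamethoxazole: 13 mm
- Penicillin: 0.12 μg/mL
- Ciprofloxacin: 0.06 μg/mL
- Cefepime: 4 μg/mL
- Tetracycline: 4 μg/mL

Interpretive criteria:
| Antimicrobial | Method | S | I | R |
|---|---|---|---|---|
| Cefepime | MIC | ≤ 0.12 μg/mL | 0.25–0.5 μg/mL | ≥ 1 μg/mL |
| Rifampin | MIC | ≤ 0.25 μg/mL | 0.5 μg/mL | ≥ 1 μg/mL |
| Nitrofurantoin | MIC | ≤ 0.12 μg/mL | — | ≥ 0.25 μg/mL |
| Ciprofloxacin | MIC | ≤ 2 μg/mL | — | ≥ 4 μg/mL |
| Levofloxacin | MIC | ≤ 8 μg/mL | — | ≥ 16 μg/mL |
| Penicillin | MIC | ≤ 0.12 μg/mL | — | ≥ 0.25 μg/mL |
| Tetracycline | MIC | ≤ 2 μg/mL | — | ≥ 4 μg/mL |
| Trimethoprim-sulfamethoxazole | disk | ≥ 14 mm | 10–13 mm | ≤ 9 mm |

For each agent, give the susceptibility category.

R, S, S, I, S, S, R, R

Rifampin: 32 μg/mL is ≥ 1 μg/mL ⇒ resistant
Levofloxacin: 0.06 μg/mL is ≤ 8 μg/mL ⇒ Susceptible
Nitrofurantoin: 0.06 μg/mL is ≤ 0.12 μg/mL — susceptible
Trimethoprim-sulfamethoxazole 13 mm: in 10–13 mm — intermediate
Penicillin: 0.12 μg/mL is ≤ 0.12 μg/mL — Susceptible
Ciprofloxacin (0.06 μg/mL) ≤ 2 μg/mL → Susceptible
Cefepime: 4 μg/mL is ≥ 1 μg/mL — R
Tetracycline: 4 μg/mL is ≥ 4 μg/mL → Resistant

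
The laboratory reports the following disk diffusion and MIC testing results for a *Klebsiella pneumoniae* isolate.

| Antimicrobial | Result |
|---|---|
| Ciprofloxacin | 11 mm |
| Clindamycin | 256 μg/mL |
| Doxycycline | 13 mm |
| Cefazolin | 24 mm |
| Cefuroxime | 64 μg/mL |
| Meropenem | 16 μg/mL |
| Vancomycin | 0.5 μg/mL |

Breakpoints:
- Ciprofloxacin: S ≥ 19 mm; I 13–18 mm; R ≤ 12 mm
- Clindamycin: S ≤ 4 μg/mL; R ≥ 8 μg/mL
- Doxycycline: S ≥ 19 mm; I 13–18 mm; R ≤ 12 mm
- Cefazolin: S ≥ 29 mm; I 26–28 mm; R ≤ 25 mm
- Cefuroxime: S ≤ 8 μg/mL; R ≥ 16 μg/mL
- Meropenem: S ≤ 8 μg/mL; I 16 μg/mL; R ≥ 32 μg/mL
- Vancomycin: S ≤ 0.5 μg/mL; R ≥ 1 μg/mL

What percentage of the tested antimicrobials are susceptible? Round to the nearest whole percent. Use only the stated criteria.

Ciprofloxacin (11 mm) ≤ 12 mm ⇒ Resistant
Clindamycin: 256 μg/mL is ≥ 8 μg/mL → Resistant
Doxycycline: 13 mm is in 13–18 mm — I
Cefazolin (24 mm) ≤ 25 mm ⇒ Resistant
Cefuroxime 64 μg/mL: ≥ 16 μg/mL → R
Meropenem (16 μg/mL) = 16 μg/mL ⇒ I
Vancomycin 0.5 μg/mL: ≤ 0.5 μg/mL ⇒ S
Susceptible: 1/7

14%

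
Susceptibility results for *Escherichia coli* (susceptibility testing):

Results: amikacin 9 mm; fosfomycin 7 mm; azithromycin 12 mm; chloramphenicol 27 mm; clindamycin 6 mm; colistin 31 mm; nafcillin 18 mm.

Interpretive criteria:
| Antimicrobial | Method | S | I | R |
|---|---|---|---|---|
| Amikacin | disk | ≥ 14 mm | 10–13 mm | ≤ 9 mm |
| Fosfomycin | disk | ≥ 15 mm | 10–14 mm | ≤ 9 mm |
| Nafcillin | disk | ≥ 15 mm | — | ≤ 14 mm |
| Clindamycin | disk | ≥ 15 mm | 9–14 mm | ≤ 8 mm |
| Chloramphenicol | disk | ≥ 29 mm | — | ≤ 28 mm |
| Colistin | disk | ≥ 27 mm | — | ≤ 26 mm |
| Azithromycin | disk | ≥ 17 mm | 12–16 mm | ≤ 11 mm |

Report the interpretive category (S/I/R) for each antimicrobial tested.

Amikacin (9 mm) ≤ 9 mm ⇒ Resistant
Fosfomycin 7 mm: ≤ 9 mm — R
Azithromycin: 12 mm is in 12–16 mm ⇒ I
Chloramphenicol: 27 mm is ≤ 28 mm ⇒ Resistant
Clindamycin (6 mm) ≤ 8 mm ⇒ R
Colistin: 31 mm is ≥ 27 mm ⇒ Susceptible
Nafcillin (18 mm) ≥ 15 mm ⇒ susceptible

R, R, I, R, R, S, S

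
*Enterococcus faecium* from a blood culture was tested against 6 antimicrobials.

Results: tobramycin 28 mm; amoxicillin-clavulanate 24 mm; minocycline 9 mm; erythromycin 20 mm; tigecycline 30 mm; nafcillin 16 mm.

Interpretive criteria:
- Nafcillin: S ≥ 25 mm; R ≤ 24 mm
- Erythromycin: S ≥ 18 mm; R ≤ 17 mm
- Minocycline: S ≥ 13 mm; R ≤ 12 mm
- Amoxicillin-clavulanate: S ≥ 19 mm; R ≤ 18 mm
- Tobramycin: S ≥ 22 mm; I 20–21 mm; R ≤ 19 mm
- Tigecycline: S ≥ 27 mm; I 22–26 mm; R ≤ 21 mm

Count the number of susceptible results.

4

Tobramycin (28 mm) ≥ 22 mm — susceptible
Amoxicillin-clavulanate (24 mm) ≥ 19 mm ⇒ S
Minocycline 9 mm: ≤ 12 mm ⇒ resistant
Erythromycin (20 mm) ≥ 18 mm → S
Tigecycline: 30 mm is ≥ 27 mm — susceptible
Nafcillin: 16 mm is ≤ 24 mm ⇒ resistant
Susceptible: 4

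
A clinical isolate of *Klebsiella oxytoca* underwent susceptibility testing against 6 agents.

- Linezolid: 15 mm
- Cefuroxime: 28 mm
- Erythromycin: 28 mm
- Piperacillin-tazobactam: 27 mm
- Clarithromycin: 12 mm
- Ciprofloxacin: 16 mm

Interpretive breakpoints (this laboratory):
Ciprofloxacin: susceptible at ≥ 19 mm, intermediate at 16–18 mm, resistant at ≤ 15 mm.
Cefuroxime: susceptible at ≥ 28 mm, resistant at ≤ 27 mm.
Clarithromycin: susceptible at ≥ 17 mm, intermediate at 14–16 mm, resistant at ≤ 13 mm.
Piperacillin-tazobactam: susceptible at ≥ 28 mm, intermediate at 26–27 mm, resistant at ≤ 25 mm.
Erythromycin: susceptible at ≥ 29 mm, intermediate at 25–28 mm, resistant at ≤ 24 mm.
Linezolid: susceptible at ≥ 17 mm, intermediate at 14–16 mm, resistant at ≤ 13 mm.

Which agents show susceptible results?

Linezolid 15 mm: in 14–16 mm ⇒ intermediate
Cefuroxime: 28 mm is ≥ 28 mm — susceptible
Erythromycin 28 mm: in 25–28 mm — I
Piperacillin-tazobactam: 27 mm is in 26–27 mm — I
Clarithromycin: 12 mm is ≤ 13 mm ⇒ Resistant
Ciprofloxacin: 16 mm is in 16–18 mm → intermediate

cefuroxime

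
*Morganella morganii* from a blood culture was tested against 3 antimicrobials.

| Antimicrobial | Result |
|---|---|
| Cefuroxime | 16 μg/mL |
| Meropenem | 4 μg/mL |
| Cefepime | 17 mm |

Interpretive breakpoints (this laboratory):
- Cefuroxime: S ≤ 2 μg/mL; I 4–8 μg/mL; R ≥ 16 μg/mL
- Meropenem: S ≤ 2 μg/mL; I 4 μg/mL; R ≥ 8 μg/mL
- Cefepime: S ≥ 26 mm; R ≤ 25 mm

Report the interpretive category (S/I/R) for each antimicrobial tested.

R, I, R

Cefuroxime: 16 μg/mL is ≥ 16 μg/mL → Resistant
Meropenem: 4 μg/mL is = 4 μg/mL — Intermediate
Cefepime (17 mm) ≤ 25 mm → R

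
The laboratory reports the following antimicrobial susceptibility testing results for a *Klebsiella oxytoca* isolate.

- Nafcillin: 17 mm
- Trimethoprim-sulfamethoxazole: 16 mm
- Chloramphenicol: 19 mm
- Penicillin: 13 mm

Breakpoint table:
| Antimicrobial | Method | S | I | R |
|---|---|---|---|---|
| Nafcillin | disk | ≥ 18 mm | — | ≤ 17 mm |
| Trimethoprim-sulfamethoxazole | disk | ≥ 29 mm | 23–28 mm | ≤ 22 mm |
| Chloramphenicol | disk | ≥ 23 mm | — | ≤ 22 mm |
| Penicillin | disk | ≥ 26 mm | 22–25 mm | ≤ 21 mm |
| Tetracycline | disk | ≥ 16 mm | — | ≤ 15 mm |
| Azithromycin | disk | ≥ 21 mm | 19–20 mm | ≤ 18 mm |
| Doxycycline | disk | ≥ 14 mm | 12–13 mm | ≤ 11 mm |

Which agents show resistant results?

nafcillin, trimethoprim-sulfamethoxazole, chloramphenicol, penicillin

Nafcillin: 17 mm is ≤ 17 mm — resistant
Trimethoprim-sulfamethoxazole: 16 mm is ≤ 22 mm → R
Chloramphenicol: 19 mm is ≤ 22 mm ⇒ R
Penicillin (13 mm) ≤ 21 mm ⇒ resistant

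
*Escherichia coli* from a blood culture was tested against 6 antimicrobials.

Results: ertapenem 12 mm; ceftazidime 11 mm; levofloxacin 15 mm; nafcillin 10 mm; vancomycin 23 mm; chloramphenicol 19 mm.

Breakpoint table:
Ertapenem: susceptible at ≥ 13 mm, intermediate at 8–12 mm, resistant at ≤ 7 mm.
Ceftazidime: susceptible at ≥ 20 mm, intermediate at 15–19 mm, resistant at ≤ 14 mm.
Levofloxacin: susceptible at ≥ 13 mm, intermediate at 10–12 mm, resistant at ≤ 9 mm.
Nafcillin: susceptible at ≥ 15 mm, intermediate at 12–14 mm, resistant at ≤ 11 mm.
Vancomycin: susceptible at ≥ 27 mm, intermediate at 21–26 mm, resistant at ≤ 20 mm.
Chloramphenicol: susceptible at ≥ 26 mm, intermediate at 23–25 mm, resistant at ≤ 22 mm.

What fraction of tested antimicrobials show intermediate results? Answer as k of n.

2 of 6

Ertapenem: 12 mm is in 8–12 mm ⇒ I
Ceftazidime (11 mm) ≤ 14 mm ⇒ resistant
Levofloxacin: 15 mm is ≥ 13 mm ⇒ S
Nafcillin (10 mm) ≤ 11 mm → Resistant
Vancomycin (23 mm) in 21–26 mm — Intermediate
Chloramphenicol: 19 mm is ≤ 22 mm → resistant
Intermediate: 2/6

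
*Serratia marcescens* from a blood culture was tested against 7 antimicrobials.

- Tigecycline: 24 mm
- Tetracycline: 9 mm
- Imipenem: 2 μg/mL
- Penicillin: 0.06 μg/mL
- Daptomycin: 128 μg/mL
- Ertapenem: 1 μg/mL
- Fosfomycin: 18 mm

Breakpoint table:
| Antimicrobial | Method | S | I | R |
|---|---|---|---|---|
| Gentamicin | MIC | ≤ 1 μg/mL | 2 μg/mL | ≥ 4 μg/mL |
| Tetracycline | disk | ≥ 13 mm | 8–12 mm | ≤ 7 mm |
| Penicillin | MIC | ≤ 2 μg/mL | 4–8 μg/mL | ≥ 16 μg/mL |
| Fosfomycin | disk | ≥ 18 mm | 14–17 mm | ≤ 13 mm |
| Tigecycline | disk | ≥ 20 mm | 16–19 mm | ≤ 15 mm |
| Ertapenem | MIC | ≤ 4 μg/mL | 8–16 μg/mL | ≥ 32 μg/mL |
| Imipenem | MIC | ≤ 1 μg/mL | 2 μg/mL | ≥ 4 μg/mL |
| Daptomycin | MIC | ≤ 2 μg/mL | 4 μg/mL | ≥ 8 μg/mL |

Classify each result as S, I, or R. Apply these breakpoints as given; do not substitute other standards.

Tigecycline 24 mm: ≥ 20 mm → S
Tetracycline (9 mm) in 8–12 mm — intermediate
Imipenem 2 μg/mL: = 2 μg/mL — Intermediate
Penicillin: 0.06 μg/mL is ≤ 2 μg/mL — Susceptible
Daptomycin: 128 μg/mL is ≥ 8 μg/mL → Resistant
Ertapenem: 1 μg/mL is ≤ 4 μg/mL → S
Fosfomycin: 18 mm is ≥ 18 mm — susceptible

S, I, I, S, R, S, S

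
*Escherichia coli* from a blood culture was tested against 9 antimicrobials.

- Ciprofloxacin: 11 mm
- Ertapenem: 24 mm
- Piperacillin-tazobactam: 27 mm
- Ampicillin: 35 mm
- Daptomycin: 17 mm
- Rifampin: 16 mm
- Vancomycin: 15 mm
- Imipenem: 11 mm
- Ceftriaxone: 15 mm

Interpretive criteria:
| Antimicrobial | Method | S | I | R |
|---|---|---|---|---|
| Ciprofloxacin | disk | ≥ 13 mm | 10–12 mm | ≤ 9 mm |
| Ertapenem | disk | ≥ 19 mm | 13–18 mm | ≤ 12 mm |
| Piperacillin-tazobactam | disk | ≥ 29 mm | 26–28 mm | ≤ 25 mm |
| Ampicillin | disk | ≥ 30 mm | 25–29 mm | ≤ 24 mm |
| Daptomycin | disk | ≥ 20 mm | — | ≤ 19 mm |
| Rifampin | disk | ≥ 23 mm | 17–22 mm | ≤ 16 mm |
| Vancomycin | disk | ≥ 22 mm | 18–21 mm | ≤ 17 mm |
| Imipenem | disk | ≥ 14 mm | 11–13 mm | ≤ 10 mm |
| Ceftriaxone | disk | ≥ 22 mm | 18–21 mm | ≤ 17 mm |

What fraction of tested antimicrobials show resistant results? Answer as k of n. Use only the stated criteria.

4 of 9

Ciprofloxacin (11 mm) in 10–12 mm — Intermediate
Ertapenem: 24 mm is ≥ 19 mm ⇒ S
Piperacillin-tazobactam (27 mm) in 26–28 mm — I
Ampicillin 35 mm: ≥ 30 mm → Susceptible
Daptomycin 17 mm: ≤ 19 mm — R
Rifampin (16 mm) ≤ 16 mm — Resistant
Vancomycin (15 mm) ≤ 17 mm ⇒ R
Imipenem: 11 mm is in 11–13 mm — Intermediate
Ceftriaxone (15 mm) ≤ 17 mm → resistant
Resistant: 4/9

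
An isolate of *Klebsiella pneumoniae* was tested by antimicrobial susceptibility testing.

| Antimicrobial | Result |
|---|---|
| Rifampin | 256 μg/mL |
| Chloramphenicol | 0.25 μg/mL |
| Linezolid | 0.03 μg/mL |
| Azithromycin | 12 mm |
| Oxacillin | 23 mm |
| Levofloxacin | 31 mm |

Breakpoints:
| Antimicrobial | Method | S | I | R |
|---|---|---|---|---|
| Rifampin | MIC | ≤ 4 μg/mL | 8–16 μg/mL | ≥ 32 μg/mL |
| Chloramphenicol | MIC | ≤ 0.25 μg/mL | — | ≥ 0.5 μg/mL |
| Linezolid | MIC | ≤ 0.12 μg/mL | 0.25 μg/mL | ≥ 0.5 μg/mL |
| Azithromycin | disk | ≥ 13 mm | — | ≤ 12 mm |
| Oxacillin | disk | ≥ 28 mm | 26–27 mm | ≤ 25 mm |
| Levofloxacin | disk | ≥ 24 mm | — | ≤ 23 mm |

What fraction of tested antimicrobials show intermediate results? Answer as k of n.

0 of 6

Rifampin: 256 μg/mL is ≥ 32 μg/mL → Resistant
Chloramphenicol 0.25 μg/mL: ≤ 0.25 μg/mL → susceptible
Linezolid: 0.03 μg/mL is ≤ 0.12 μg/mL — susceptible
Azithromycin: 12 mm is ≤ 12 mm — Resistant
Oxacillin: 23 mm is ≤ 25 mm → R
Levofloxacin: 31 mm is ≥ 24 mm ⇒ Susceptible
Intermediate: 0/6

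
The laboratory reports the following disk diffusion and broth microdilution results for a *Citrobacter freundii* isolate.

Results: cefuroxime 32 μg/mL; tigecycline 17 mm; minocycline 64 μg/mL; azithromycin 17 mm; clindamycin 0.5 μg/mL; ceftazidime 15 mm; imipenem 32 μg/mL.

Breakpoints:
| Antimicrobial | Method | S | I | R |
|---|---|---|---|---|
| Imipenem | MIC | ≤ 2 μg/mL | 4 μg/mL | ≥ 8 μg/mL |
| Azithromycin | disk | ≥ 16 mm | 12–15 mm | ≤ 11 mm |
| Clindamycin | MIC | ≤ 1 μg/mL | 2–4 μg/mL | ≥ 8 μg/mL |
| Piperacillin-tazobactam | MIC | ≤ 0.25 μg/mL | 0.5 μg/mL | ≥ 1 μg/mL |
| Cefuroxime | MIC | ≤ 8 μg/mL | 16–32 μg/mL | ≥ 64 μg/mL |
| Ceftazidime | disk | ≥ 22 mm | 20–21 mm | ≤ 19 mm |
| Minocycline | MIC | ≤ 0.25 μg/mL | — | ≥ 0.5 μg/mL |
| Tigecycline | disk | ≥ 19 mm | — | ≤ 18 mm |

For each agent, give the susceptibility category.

I, R, R, S, S, R, R

Cefuroxime: 32 μg/mL is in 16–32 μg/mL — I
Tigecycline: 17 mm is ≤ 18 mm → R
Minocycline 64 μg/mL: ≥ 0.5 μg/mL ⇒ Resistant
Azithromycin 17 mm: ≥ 16 mm → susceptible
Clindamycin (0.5 μg/mL) ≤ 1 μg/mL ⇒ susceptible
Ceftazidime 15 mm: ≤ 19 mm — Resistant
Imipenem (32 μg/mL) ≥ 8 μg/mL — R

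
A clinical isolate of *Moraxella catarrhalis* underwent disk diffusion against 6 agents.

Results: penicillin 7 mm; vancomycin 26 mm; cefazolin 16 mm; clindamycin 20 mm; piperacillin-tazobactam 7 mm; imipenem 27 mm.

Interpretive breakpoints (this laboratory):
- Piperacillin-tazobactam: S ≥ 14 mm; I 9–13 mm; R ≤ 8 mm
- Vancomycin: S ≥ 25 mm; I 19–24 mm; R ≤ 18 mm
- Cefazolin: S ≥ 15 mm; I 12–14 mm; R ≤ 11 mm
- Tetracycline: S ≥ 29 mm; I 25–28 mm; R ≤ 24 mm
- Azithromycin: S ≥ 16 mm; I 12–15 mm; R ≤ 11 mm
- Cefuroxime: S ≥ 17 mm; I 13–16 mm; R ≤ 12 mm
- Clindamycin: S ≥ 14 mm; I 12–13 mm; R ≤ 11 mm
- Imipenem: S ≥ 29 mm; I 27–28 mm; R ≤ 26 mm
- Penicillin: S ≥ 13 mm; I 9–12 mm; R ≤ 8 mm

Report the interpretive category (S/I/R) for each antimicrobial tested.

Penicillin: 7 mm is ≤ 8 mm → R
Vancomycin: 26 mm is ≥ 25 mm ⇒ S
Cefazolin (16 mm) ≥ 15 mm ⇒ S
Clindamycin (20 mm) ≥ 14 mm ⇒ S
Piperacillin-tazobactam: 7 mm is ≤ 8 mm ⇒ R
Imipenem (27 mm) in 27–28 mm → Intermediate

R, S, S, S, R, I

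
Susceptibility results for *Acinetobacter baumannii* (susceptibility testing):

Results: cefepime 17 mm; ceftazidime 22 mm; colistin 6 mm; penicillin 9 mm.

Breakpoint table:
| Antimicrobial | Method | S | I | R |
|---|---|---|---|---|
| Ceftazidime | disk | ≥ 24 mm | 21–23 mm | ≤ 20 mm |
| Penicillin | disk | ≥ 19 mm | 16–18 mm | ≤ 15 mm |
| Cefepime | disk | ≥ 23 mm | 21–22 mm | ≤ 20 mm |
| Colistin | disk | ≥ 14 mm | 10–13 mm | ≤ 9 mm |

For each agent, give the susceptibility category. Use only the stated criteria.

R, I, R, R

Cefepime: 17 mm is ≤ 20 mm ⇒ R
Ceftazidime (22 mm) in 21–23 mm → I
Colistin: 6 mm is ≤ 9 mm ⇒ Resistant
Penicillin 9 mm: ≤ 15 mm → resistant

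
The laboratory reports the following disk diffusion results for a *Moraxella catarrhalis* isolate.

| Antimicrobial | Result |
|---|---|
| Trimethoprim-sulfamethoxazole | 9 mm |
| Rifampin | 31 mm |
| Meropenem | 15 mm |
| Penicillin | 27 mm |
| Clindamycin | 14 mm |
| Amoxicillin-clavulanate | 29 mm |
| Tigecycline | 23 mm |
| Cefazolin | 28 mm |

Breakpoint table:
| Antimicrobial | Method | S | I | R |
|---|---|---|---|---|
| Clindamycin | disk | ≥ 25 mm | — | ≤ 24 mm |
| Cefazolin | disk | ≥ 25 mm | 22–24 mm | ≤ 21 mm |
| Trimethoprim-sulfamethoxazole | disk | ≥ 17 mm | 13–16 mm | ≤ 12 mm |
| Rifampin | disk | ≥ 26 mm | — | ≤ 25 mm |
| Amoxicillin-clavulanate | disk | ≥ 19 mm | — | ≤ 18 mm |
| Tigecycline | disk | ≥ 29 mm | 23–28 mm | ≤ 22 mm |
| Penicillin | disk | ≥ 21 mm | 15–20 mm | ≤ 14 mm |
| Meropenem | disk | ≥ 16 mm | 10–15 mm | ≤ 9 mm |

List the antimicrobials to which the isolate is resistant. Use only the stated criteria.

Trimethoprim-sulfamethoxazole: 9 mm is ≤ 12 mm ⇒ resistant
Rifampin: 31 mm is ≥ 26 mm → Susceptible
Meropenem: 15 mm is in 10–15 mm → I
Penicillin 27 mm: ≥ 21 mm ⇒ S
Clindamycin 14 mm: ≤ 24 mm ⇒ Resistant
Amoxicillin-clavulanate: 29 mm is ≥ 19 mm ⇒ S
Tigecycline 23 mm: in 23–28 mm ⇒ I
Cefazolin 28 mm: ≥ 25 mm — susceptible

trimethoprim-sulfamethoxazole, clindamycin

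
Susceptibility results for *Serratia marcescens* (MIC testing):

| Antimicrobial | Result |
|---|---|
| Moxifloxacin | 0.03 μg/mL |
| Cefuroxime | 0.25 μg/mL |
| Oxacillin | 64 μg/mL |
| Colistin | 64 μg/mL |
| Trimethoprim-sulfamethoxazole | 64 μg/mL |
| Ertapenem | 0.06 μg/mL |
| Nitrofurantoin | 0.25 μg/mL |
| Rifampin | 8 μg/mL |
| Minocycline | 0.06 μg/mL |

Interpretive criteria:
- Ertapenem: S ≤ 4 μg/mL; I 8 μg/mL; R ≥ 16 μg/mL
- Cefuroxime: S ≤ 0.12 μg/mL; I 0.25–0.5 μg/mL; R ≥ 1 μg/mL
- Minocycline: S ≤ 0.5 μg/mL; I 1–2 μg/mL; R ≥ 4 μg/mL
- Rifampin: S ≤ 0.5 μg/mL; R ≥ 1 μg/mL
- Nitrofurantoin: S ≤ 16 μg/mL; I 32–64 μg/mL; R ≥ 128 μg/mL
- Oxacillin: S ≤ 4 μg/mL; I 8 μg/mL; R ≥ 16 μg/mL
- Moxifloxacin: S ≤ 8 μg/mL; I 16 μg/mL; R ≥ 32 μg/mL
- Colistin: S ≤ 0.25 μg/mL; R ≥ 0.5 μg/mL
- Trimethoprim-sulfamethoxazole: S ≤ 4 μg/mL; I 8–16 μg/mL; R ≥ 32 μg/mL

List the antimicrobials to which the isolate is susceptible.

Moxifloxacin: 0.03 μg/mL is ≤ 8 μg/mL → Susceptible
Cefuroxime (0.25 μg/mL) in 0.25–0.5 μg/mL — Intermediate
Oxacillin 64 μg/mL: ≥ 16 μg/mL — Resistant
Colistin (64 μg/mL) ≥ 0.5 μg/mL → R
Trimethoprim-sulfamethoxazole (64 μg/mL) ≥ 32 μg/mL → R
Ertapenem: 0.06 μg/mL is ≤ 4 μg/mL — Susceptible
Nitrofurantoin: 0.25 μg/mL is ≤ 16 μg/mL → susceptible
Rifampin 8 μg/mL: ≥ 1 μg/mL ⇒ resistant
Minocycline (0.06 μg/mL) ≤ 0.5 μg/mL — S

moxifloxacin, ertapenem, nitrofurantoin, minocycline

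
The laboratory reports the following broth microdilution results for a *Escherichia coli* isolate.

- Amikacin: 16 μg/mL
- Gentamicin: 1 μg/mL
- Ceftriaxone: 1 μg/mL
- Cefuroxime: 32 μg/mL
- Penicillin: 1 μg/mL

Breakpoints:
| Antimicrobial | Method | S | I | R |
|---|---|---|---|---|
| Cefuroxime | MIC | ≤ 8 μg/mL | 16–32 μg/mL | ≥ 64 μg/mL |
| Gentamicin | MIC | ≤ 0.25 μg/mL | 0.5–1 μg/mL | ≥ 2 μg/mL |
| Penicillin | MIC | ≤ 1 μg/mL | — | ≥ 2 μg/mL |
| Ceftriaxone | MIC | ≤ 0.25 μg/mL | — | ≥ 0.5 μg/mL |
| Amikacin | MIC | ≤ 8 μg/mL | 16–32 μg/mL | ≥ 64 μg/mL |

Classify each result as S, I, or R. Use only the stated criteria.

I, I, R, I, S

Amikacin 16 μg/mL: in 16–32 μg/mL — intermediate
Gentamicin 1 μg/mL: in 0.5–1 μg/mL → intermediate
Ceftriaxone: 1 μg/mL is ≥ 0.5 μg/mL → Resistant
Cefuroxime 32 μg/mL: in 16–32 μg/mL ⇒ intermediate
Penicillin (1 μg/mL) ≤ 1 μg/mL ⇒ S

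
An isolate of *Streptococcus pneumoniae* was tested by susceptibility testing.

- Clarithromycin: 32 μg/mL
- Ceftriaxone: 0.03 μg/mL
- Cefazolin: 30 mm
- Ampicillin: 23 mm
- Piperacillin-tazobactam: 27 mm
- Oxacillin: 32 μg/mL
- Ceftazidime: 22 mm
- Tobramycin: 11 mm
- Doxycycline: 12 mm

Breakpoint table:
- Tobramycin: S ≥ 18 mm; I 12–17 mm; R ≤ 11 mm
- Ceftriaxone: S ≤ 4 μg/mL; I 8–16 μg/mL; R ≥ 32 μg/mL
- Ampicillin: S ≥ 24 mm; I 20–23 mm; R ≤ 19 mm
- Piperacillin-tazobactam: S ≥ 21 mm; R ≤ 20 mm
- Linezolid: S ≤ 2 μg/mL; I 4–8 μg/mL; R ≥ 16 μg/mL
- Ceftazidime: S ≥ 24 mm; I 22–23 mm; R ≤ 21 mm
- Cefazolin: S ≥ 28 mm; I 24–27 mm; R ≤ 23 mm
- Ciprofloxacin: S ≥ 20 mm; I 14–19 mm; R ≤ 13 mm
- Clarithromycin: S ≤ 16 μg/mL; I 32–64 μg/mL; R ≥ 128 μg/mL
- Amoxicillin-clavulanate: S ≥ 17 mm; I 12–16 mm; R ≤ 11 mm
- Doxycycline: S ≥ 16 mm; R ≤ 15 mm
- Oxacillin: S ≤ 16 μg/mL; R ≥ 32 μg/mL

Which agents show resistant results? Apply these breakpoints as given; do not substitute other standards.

oxacillin, tobramycin, doxycycline

Clarithromycin 32 μg/mL: in 32–64 μg/mL ⇒ Intermediate
Ceftriaxone 0.03 μg/mL: ≤ 4 μg/mL ⇒ Susceptible
Cefazolin 30 mm: ≥ 28 mm → S
Ampicillin 23 mm: in 20–23 mm — I
Piperacillin-tazobactam 27 mm: ≥ 21 mm ⇒ susceptible
Oxacillin: 32 μg/mL is ≥ 32 μg/mL — Resistant
Ceftazidime 22 mm: in 22–23 mm → Intermediate
Tobramycin (11 mm) ≤ 11 mm — R
Doxycycline 12 mm: ≤ 15 mm — R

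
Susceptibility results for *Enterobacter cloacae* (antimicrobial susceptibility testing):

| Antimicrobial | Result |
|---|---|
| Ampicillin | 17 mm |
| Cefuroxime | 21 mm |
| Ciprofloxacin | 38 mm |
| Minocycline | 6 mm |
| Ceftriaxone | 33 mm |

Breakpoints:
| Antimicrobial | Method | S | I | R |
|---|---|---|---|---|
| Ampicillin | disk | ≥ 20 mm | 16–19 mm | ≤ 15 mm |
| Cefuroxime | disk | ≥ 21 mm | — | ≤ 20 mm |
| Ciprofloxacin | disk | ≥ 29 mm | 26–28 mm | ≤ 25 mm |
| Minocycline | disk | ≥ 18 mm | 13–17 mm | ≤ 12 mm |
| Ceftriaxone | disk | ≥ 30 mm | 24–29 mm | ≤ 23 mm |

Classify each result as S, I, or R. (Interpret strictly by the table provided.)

I, S, S, R, S

Ampicillin 17 mm: in 16–19 mm — Intermediate
Cefuroxime (21 mm) ≥ 21 mm — susceptible
Ciprofloxacin: 38 mm is ≥ 29 mm ⇒ susceptible
Minocycline (6 mm) ≤ 12 mm ⇒ R
Ceftriaxone (33 mm) ≥ 30 mm → susceptible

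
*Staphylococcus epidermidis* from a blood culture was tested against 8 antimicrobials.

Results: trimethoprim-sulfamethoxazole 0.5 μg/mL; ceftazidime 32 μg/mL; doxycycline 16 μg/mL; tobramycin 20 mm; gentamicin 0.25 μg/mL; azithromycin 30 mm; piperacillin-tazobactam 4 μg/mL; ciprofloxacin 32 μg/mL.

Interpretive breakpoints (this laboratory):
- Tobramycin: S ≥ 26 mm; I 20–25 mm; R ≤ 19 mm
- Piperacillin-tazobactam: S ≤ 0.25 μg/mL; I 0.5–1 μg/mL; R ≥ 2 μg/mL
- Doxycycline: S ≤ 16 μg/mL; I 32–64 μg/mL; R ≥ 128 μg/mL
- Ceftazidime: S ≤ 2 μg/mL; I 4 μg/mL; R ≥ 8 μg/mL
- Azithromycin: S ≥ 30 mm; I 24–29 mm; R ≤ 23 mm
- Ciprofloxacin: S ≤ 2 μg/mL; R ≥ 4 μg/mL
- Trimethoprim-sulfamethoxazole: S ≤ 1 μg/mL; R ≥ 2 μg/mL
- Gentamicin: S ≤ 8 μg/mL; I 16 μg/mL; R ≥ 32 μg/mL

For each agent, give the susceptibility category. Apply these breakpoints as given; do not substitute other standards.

S, R, S, I, S, S, R, R

Trimethoprim-sulfamethoxazole (0.5 μg/mL) ≤ 1 μg/mL → Susceptible
Ceftazidime (32 μg/mL) ≥ 8 μg/mL — R
Doxycycline (16 μg/mL) ≤ 16 μg/mL → susceptible
Tobramycin 20 mm: in 20–25 mm → I
Gentamicin: 0.25 μg/mL is ≤ 8 μg/mL — S
Azithromycin (30 mm) ≥ 30 mm ⇒ Susceptible
Piperacillin-tazobactam: 4 μg/mL is ≥ 2 μg/mL ⇒ Resistant
Ciprofloxacin 32 μg/mL: ≥ 4 μg/mL ⇒ R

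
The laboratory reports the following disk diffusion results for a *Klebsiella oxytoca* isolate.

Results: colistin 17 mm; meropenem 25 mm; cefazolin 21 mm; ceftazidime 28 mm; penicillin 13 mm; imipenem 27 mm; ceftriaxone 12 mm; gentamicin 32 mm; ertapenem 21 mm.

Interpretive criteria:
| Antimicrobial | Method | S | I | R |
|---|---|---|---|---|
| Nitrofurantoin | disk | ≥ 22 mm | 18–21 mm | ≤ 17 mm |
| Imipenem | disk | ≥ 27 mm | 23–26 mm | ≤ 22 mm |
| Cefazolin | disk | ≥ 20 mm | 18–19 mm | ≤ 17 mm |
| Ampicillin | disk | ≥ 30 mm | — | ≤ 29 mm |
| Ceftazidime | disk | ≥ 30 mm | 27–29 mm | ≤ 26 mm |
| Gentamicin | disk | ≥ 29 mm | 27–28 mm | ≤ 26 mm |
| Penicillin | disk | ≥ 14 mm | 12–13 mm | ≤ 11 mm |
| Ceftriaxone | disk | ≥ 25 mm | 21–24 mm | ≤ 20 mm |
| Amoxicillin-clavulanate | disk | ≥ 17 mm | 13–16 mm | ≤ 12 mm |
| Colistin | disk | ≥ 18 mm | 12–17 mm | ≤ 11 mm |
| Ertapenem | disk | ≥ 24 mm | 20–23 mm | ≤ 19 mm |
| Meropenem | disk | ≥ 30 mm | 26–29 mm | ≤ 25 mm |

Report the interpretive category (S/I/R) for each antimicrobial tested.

I, R, S, I, I, S, R, S, I

Colistin: 17 mm is in 12–17 mm ⇒ intermediate
Meropenem (25 mm) ≤ 25 mm → R
Cefazolin 21 mm: ≥ 20 mm → Susceptible
Ceftazidime (28 mm) in 27–29 mm — Intermediate
Penicillin: 13 mm is in 12–13 mm ⇒ Intermediate
Imipenem 27 mm: ≥ 27 mm — susceptible
Ceftriaxone (12 mm) ≤ 20 mm ⇒ resistant
Gentamicin 32 mm: ≥ 29 mm → Susceptible
Ertapenem 21 mm: in 20–23 mm ⇒ I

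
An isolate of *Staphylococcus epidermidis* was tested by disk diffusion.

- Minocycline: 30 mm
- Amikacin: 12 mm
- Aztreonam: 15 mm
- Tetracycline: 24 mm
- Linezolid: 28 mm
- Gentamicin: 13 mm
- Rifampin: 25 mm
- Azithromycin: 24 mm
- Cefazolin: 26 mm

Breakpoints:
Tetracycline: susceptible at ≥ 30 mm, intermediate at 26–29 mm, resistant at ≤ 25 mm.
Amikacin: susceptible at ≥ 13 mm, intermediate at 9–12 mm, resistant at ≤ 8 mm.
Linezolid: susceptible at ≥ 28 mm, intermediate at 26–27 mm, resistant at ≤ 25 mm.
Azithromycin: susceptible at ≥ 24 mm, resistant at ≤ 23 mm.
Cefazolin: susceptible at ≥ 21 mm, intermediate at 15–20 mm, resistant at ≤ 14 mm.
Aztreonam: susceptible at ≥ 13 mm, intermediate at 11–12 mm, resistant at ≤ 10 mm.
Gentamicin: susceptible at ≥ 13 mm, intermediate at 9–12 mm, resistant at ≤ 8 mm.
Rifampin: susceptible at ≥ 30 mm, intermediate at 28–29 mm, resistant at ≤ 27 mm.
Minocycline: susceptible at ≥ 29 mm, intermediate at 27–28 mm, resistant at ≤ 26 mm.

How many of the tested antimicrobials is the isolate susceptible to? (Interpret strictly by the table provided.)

Minocycline: 30 mm is ≥ 29 mm ⇒ Susceptible
Amikacin 12 mm: in 9–12 mm → intermediate
Aztreonam 15 mm: ≥ 13 mm ⇒ S
Tetracycline 24 mm: ≤ 25 mm ⇒ R
Linezolid (28 mm) ≥ 28 mm → S
Gentamicin 13 mm: ≥ 13 mm → S
Rifampin 25 mm: ≤ 27 mm — Resistant
Azithromycin (24 mm) ≥ 24 mm → Susceptible
Cefazolin (26 mm) ≥ 21 mm → Susceptible
Susceptible: 6

6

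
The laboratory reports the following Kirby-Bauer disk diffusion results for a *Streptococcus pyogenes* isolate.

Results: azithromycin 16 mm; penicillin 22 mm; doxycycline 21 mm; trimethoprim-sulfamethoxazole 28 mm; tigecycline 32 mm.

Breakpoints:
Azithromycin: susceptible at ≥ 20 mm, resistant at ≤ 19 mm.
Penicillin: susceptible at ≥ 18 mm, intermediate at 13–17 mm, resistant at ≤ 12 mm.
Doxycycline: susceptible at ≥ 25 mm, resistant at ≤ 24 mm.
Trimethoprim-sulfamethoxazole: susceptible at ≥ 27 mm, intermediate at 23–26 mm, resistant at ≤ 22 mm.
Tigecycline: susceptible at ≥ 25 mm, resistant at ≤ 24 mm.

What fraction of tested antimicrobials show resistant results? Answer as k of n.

Azithromycin (16 mm) ≤ 19 mm ⇒ resistant
Penicillin (22 mm) ≥ 18 mm — susceptible
Doxycycline 21 mm: ≤ 24 mm ⇒ resistant
Trimethoprim-sulfamethoxazole 28 mm: ≥ 27 mm ⇒ susceptible
Tigecycline (32 mm) ≥ 25 mm — S
Resistant: 2/5

2 of 5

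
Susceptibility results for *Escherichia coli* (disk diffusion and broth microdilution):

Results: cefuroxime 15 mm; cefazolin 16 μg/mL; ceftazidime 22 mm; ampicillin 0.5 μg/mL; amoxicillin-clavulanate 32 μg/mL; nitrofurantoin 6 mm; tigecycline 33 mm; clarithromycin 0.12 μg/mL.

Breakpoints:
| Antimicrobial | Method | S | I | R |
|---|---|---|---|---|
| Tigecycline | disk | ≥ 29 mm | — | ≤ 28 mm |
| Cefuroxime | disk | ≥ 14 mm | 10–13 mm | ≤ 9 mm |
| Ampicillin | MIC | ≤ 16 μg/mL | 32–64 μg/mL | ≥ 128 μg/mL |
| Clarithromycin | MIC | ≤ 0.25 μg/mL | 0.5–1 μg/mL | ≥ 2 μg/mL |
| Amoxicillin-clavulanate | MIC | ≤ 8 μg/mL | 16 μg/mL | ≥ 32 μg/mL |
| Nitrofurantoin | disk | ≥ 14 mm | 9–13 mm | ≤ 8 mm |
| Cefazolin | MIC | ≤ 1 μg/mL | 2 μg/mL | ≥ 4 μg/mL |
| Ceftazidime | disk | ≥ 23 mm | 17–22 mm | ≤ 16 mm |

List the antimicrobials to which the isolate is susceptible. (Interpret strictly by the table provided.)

Cefuroxime 15 mm: ≥ 14 mm → susceptible
Cefazolin: 16 μg/mL is ≥ 4 μg/mL → R
Ceftazidime 22 mm: in 17–22 mm → intermediate
Ampicillin 0.5 μg/mL: ≤ 16 μg/mL → susceptible
Amoxicillin-clavulanate: 32 μg/mL is ≥ 32 μg/mL ⇒ R
Nitrofurantoin: 6 mm is ≤ 8 mm ⇒ R
Tigecycline (33 mm) ≥ 29 mm — Susceptible
Clarithromycin 0.12 μg/mL: ≤ 0.25 μg/mL ⇒ susceptible

cefuroxime, ampicillin, tigecycline, clarithromycin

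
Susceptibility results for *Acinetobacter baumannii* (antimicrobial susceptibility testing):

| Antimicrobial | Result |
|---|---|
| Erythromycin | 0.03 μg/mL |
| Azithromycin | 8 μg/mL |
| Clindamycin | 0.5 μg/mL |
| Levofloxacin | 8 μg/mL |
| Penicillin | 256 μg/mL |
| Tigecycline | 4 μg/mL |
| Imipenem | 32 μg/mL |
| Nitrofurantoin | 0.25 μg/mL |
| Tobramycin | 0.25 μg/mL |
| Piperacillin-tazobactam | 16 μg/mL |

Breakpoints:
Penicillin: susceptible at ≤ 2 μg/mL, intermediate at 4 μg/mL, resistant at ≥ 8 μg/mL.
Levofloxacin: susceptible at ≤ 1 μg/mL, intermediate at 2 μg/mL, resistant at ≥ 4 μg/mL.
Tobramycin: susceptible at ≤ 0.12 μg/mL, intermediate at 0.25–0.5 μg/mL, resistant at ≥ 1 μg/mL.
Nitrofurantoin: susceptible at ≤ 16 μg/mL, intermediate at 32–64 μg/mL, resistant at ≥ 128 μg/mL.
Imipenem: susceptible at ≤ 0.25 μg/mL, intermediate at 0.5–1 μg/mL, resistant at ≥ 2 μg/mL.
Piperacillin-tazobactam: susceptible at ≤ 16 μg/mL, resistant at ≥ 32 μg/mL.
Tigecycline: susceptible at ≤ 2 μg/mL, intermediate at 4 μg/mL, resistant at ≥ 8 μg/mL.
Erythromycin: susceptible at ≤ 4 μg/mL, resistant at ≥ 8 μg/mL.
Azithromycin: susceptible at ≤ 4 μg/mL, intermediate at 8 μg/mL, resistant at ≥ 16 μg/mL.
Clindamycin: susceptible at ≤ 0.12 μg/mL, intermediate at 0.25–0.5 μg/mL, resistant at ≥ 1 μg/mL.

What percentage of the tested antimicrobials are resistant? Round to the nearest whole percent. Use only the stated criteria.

30%

Erythromycin: 0.03 μg/mL is ≤ 4 μg/mL → susceptible
Azithromycin 8 μg/mL: = 8 μg/mL → Intermediate
Clindamycin: 0.5 μg/mL is in 0.25–0.5 μg/mL → intermediate
Levofloxacin 8 μg/mL: ≥ 4 μg/mL → R
Penicillin 256 μg/mL: ≥ 8 μg/mL ⇒ Resistant
Tigecycline: 4 μg/mL is = 4 μg/mL → I
Imipenem: 32 μg/mL is ≥ 2 μg/mL → Resistant
Nitrofurantoin (0.25 μg/mL) ≤ 16 μg/mL → Susceptible
Tobramycin (0.25 μg/mL) in 0.25–0.5 μg/mL ⇒ I
Piperacillin-tazobactam (16 μg/mL) ≤ 16 μg/mL → Susceptible
Resistant: 3/10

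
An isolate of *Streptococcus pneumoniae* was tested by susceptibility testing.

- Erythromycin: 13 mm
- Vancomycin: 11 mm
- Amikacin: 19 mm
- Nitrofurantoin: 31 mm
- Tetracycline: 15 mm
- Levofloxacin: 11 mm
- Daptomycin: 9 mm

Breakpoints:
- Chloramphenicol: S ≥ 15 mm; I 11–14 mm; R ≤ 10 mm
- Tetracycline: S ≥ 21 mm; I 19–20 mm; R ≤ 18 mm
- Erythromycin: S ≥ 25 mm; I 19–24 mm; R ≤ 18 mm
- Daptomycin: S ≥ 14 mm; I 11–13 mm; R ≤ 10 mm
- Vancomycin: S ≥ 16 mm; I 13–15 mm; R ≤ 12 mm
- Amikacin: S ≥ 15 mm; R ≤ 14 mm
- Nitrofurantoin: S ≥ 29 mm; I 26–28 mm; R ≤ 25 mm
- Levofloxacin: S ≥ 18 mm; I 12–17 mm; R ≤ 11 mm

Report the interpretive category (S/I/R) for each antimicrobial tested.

R, R, S, S, R, R, R

Erythromycin (13 mm) ≤ 18 mm ⇒ R
Vancomycin 11 mm: ≤ 12 mm — R
Amikacin: 19 mm is ≥ 15 mm → susceptible
Nitrofurantoin: 31 mm is ≥ 29 mm ⇒ S
Tetracycline (15 mm) ≤ 18 mm → R
Levofloxacin (11 mm) ≤ 11 mm — R
Daptomycin (9 mm) ≤ 10 mm ⇒ resistant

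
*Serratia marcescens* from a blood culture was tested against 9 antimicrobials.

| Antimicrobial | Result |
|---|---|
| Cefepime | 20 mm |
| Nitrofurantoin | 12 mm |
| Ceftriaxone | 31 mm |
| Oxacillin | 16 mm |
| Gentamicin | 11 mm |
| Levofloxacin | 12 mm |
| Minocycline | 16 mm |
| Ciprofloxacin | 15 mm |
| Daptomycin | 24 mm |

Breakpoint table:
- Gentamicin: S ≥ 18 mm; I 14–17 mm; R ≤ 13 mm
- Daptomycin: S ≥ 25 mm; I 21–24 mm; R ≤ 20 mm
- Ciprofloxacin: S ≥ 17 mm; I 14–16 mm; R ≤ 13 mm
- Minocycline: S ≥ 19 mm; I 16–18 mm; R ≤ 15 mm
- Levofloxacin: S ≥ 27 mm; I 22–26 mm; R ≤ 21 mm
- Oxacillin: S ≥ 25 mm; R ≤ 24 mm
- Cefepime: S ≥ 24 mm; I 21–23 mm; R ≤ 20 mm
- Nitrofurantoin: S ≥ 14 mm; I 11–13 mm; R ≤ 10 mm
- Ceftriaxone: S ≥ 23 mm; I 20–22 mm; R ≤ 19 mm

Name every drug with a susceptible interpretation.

ceftriaxone

Cefepime 20 mm: ≤ 20 mm → Resistant
Nitrofurantoin (12 mm) in 11–13 mm — I
Ceftriaxone (31 mm) ≥ 23 mm → Susceptible
Oxacillin: 16 mm is ≤ 24 mm → Resistant
Gentamicin: 11 mm is ≤ 13 mm ⇒ R
Levofloxacin: 12 mm is ≤ 21 mm ⇒ resistant
Minocycline: 16 mm is in 16–18 mm → I
Ciprofloxacin: 15 mm is in 14–16 mm — I
Daptomycin 24 mm: in 21–24 mm — intermediate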